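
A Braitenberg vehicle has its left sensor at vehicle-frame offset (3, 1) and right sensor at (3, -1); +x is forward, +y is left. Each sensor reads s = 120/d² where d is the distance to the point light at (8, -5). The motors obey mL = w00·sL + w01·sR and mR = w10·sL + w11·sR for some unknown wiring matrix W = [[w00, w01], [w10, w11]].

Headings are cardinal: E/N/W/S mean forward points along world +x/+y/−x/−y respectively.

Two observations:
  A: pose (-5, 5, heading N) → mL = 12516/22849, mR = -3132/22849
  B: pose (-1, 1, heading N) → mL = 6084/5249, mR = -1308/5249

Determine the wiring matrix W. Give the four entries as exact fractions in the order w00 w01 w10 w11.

1/2 1 -1 1/2

obs A: pose=(-5,5,N) → sL=24/73, sR=120/313, mL=12516/22849, mR=-3132/22849
obs B: pose=(-1,1,N) → sL=120/181, sR=24/29, mL=6084/5249, mR=-1308/5249
sensor matrix S = [[24/73, 120/313], [120/181, 24/29]]; det S = 2147328/119934401
solve [mL_A; mL_B] = S·[w00; w01] and [mR_A; mR_B] = S·[w10; w11]:
  w00 = 1/2, w01 = 1, w10 = -1, w11 = 1/2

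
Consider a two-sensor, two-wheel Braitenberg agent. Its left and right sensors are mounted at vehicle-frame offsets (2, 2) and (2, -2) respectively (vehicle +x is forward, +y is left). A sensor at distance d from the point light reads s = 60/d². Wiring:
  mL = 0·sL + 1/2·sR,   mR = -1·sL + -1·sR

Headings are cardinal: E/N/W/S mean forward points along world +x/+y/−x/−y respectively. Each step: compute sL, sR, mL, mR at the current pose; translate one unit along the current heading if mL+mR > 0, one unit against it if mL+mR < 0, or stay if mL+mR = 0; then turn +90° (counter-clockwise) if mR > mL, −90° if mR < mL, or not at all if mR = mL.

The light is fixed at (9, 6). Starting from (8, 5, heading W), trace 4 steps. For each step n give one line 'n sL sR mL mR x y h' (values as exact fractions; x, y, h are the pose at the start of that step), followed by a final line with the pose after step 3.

0 10/3 6 3 -28/3 8 5 W
1 12 12 6 -24 9 5 N
2 15 3 3/2 -18 9 4 E
3 60/17 12/5 6/5 -504/85 8 4 S
final 8 5 W

n=0: pose=(8,5,W); sL=10/3, sR=6; mL=3, mR=-28/3; mL+mR=-19/3 → advance -1; mR−mL=-37/3 → turn -1·90°
n=1: pose=(9,5,N); sL=12, sR=12; mL=6, mR=-24; mL+mR=-18 → advance -1; mR−mL=-30 → turn -1·90°
n=2: pose=(9,4,E); sL=15, sR=3; mL=3/2, mR=-18; mL+mR=-33/2 → advance -1; mR−mL=-39/2 → turn -1·90°
n=3: pose=(8,4,S); sL=60/17, sR=12/5; mL=6/5, mR=-504/85; mL+mR=-402/85 → advance -1; mR−mL=-606/85 → turn -1·90°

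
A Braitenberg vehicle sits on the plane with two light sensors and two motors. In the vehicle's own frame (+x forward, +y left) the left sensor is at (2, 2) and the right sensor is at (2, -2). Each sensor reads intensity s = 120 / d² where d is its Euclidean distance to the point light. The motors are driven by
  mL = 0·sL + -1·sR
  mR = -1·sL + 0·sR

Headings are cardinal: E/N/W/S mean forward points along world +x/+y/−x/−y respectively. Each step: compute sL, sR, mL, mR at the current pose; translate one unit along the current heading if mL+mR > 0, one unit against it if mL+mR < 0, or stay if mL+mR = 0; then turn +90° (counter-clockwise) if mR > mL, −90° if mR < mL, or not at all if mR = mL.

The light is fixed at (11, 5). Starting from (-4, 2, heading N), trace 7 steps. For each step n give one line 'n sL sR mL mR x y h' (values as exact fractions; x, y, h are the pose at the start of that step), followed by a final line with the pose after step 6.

0 12/29 12/17 -12/17 -12/29 -4 2 N
1 24/65 120/293 -120/293 -24/65 -4 1 W
2 2/3 30/73 -30/73 -2/3 -3 1 S
3 120/281 120/257 -120/257 -120/281 -3 2 W
4 60/73 12/25 -12/25 -60/73 -2 2 S
5 120/241 8/15 -8/15 -120/241 -2 3 W
6 30/29 30/53 -30/53 -30/29 -1 3 S
final -1 4 W

n=0: pose=(-4,2,N); sL=12/29, sR=12/17; mL=-12/17, mR=-12/29; mL+mR=-552/493 → advance -1; mR−mL=144/493 → turn +1·90°
n=1: pose=(-4,1,W); sL=24/65, sR=120/293; mL=-120/293, mR=-24/65; mL+mR=-14832/19045 → advance -1; mR−mL=768/19045 → turn +1·90°
n=2: pose=(-3,1,S); sL=2/3, sR=30/73; mL=-30/73, mR=-2/3; mL+mR=-236/219 → advance -1; mR−mL=-56/219 → turn -1·90°
n=3: pose=(-3,2,W); sL=120/281, sR=120/257; mL=-120/257, mR=-120/281; mL+mR=-64560/72217 → advance -1; mR−mL=2880/72217 → turn +1·90°
n=4: pose=(-2,2,S); sL=60/73, sR=12/25; mL=-12/25, mR=-60/73; mL+mR=-2376/1825 → advance -1; mR−mL=-624/1825 → turn -1·90°
n=5: pose=(-2,3,W); sL=120/241, sR=8/15; mL=-8/15, mR=-120/241; mL+mR=-3728/3615 → advance -1; mR−mL=128/3615 → turn +1·90°
n=6: pose=(-1,3,S); sL=30/29, sR=30/53; mL=-30/53, mR=-30/29; mL+mR=-2460/1537 → advance -1; mR−mL=-720/1537 → turn -1·90°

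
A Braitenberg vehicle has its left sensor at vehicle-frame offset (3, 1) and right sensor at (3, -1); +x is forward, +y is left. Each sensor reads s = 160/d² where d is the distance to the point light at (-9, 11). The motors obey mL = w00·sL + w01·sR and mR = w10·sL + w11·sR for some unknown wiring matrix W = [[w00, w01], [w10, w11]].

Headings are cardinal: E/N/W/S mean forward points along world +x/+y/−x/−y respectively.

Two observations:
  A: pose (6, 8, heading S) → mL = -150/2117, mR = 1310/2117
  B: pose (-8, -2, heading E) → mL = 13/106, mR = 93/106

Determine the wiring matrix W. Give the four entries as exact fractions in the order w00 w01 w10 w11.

obs A: pose=(6,8,S) → sL=40/73, sR=20/29, mL=-150/2117, mR=1310/2117
obs B: pose=(-8,-2,E) → sL=1, sR=40/53, mL=13/106, mR=93/106
sensor matrix S = [[40/73, 20/29], [1, 40/53]]; det S = -30980/112201
solve [mL_A; mL_B] = S·[w00; w01] and [mR_A; mR_B] = S·[w10; w11]:
  w00 = 1/2, w01 = -1/2, w10 = 1/2, w11 = 1/2

1/2 -1/2 1/2 1/2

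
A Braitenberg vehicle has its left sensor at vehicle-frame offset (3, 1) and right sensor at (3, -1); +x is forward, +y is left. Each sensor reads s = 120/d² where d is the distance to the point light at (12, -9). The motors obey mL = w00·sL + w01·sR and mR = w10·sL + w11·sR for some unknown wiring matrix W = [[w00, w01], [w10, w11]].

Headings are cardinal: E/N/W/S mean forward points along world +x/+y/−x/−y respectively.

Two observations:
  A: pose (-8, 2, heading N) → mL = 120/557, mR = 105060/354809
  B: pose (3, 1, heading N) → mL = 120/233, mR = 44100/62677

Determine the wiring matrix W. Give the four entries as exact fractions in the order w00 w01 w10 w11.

obs A: pose=(-8,2,N) → sL=120/637, sR=120/557, mL=120/557, mR=105060/354809
obs B: pose=(3,1,N) → sL=120/269, sR=120/233, mL=120/233, mR=44100/62677
sensor matrix S = [[120/637, 120/557], [120/269, 120/233]]; det S = 20332800/22238363693
solve [mL_A; mL_B] = S·[w00; w01] and [mR_A; mR_B] = S·[w10; w11]:
  w00 = 0, w01 = 1, w10 = 1, w11 = 1/2

0 1 1 1/2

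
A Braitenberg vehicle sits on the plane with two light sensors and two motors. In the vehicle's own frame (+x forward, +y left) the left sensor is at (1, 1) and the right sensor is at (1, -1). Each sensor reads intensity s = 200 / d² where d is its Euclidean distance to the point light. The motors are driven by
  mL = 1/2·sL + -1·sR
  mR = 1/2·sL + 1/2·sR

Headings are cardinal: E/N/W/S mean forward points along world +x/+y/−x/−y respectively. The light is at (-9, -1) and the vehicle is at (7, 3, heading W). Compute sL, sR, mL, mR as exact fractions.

100/117 4/5 -218/585 484/585

left sensor world pos  = (6, 2); dL² = 234
right sensor world pos = (6, 4); dR² = 250
sL = 200/234 = 100/117
sR = 200/250 = 4/5
mL = 1/2·sL + -1·sR = -218/585
mR = 1/2·sL + 1/2·sR = 484/585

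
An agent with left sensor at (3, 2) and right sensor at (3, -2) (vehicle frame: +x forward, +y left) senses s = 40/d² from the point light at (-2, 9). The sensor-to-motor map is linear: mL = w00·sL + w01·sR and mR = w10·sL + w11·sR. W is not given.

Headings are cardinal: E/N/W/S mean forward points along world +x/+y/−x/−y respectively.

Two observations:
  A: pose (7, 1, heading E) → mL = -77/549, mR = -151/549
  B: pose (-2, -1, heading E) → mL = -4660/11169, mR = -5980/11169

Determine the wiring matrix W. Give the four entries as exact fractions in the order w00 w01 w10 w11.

obs A: pose=(7,1,E) → sL=2/9, sR=10/61, mL=-77/549, mR=-151/549
obs B: pose=(-2,-1,E) → sL=40/73, sR=40/153, mL=-4660/11169, mR=-5980/11169
sensor matrix S = [[2/9, 10/61], [40/73, 40/153]]; det S = -194560/6131781
solve [mL_A; mL_B] = S·[w00; w01] and [mR_A; mR_B] = S·[w10; w11]:
  w00 = -1, w01 = 1/2, w10 = -1/2, w11 = -1

-1 1/2 -1/2 -1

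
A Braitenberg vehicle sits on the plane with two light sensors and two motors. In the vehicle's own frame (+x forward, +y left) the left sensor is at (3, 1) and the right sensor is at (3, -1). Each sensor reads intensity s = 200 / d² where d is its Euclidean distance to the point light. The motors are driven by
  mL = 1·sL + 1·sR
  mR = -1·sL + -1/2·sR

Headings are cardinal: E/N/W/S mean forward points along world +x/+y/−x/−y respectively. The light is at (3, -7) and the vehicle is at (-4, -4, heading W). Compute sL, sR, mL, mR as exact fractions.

left sensor world pos  = (-7, -5); dL² = 104
right sensor world pos = (-7, -3); dR² = 116
sL = 200/104 = 25/13
sR = 200/116 = 50/29
mL = 1·sL + 1·sR = 1375/377
mR = -1·sL + -1/2·sR = -1050/377

25/13 50/29 1375/377 -1050/377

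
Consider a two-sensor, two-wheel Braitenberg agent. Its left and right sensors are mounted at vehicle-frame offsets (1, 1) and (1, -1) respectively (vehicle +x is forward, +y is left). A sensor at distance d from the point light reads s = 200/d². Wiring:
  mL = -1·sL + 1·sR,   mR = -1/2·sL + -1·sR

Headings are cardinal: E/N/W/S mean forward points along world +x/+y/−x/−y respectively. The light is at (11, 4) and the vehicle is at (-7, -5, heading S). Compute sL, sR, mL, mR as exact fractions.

200/389 200/461 -14400/179329 -123900/179329

left sensor world pos  = (-6, -6); dL² = 389
right sensor world pos = (-8, -6); dR² = 461
sL = 200/389 = 200/389
sR = 200/461 = 200/461
mL = -1·sL + 1·sR = -14400/179329
mR = -1/2·sL + -1·sR = -123900/179329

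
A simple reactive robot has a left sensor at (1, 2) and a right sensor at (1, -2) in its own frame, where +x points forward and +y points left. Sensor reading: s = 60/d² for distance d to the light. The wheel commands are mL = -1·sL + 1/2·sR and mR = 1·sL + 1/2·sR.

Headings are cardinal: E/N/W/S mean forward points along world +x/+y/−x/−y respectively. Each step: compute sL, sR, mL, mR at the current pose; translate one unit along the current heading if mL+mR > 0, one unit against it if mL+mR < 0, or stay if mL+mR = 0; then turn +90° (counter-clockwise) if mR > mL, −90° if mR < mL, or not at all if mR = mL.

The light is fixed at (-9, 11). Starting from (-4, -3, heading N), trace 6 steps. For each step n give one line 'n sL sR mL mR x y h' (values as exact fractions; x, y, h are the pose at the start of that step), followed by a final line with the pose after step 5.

n=0: pose=(-4,-3,N); sL=30/89, sR=30/109; mL=-1935/9701, mR=4605/9701; mL+mR=30/109 → advance +1; mR−mL=60/89 → turn +1·90°
n=1: pose=(-4,-2,W); sL=60/241, sR=60/137; mL=-990/33017, mR=15450/33017; mL+mR=60/137 → advance +1; mR−mL=120/241 → turn +1·90°
n=2: pose=(-5,-2,S); sL=15/58, sR=3/10; mL=-63/580, mR=237/580; mL+mR=3/10 → advance +1; mR−mL=15/29 → turn +1·90°
n=3: pose=(-5,-3,E); sL=60/169, sR=60/281; mL=-11790/47489, mR=21930/47489; mL+mR=60/281 → advance +1; mR−mL=120/169 → turn +1·90°
n=4: pose=(-4,-3,N); sL=30/89, sR=30/109; mL=-1935/9701, mR=4605/9701; mL+mR=30/109 → advance +1; mR−mL=60/89 → turn +1·90°
n=5: pose=(-4,-2,W); sL=60/241, sR=60/137; mL=-990/33017, mR=15450/33017; mL+mR=60/137 → advance +1; mR−mL=120/241 → turn +1·90°

0 30/89 30/109 -1935/9701 4605/9701 -4 -3 N
1 60/241 60/137 -990/33017 15450/33017 -4 -2 W
2 15/58 3/10 -63/580 237/580 -5 -2 S
3 60/169 60/281 -11790/47489 21930/47489 -5 -3 E
4 30/89 30/109 -1935/9701 4605/9701 -4 -3 N
5 60/241 60/137 -990/33017 15450/33017 -4 -2 W
final -5 -2 S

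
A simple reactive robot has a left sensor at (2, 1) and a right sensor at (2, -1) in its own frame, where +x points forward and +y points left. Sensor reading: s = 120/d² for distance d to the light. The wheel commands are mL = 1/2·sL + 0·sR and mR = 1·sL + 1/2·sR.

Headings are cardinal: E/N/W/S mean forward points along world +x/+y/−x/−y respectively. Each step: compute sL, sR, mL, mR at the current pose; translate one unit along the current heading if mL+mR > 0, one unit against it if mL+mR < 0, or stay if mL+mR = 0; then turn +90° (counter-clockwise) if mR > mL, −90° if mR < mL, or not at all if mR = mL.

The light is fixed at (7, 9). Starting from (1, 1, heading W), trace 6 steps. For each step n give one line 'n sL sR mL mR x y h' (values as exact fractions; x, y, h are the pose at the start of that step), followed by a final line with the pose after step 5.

0 24/29 120/113 12/29 4452/3277 1 1 W
1 15/17 30/41 15/34 870/697 0 1 S
2 120/89 24/25 60/89 4068/2225 0 0 E
3 60/49 60/37 30/49 3690/1813 1 0 N
4 24/29 120/113 12/29 4452/3277 1 1 W
5 15/17 30/41 15/34 870/697 0 1 S
final 0 0 E

n=0: pose=(1,1,W); sL=24/29, sR=120/113; mL=12/29, mR=4452/3277; mL+mR=5808/3277 → advance +1; mR−mL=3096/3277 → turn +1·90°
n=1: pose=(0,1,S); sL=15/17, sR=30/41; mL=15/34, mR=870/697; mL+mR=2355/1394 → advance +1; mR−mL=1125/1394 → turn +1·90°
n=2: pose=(0,0,E); sL=120/89, sR=24/25; mL=60/89, mR=4068/2225; mL+mR=5568/2225 → advance +1; mR−mL=2568/2225 → turn +1·90°
n=3: pose=(1,0,N); sL=60/49, sR=60/37; mL=30/49, mR=3690/1813; mL+mR=4800/1813 → advance +1; mR−mL=2580/1813 → turn +1·90°
n=4: pose=(1,1,W); sL=24/29, sR=120/113; mL=12/29, mR=4452/3277; mL+mR=5808/3277 → advance +1; mR−mL=3096/3277 → turn +1·90°
n=5: pose=(0,1,S); sL=15/17, sR=30/41; mL=15/34, mR=870/697; mL+mR=2355/1394 → advance +1; mR−mL=1125/1394 → turn +1·90°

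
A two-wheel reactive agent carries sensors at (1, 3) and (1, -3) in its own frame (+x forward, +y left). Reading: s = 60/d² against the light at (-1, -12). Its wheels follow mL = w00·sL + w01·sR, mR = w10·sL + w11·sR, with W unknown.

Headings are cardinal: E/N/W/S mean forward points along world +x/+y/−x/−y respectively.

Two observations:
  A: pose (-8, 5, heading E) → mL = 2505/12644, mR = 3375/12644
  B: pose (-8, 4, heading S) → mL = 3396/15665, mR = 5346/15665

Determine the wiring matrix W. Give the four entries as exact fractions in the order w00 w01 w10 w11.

obs A: pose=(-8,5,E) → sL=15/109, sR=15/58, mL=2505/12644, mR=3375/12644
obs B: pose=(-8,4,S) → sL=60/241, sR=12/65, mL=3396/15665, mR=5346/15665
sensor matrix S = [[15/109, 15/58], [60/241, 12/65]]; det S = -386046/9903413
solve [mL_A; mL_B] = S·[w00; w01] and [mR_A; mR_B] = S·[w10; w11]:
  w00 = 1/2, w01 = 1/2, w10 = 1, w11 = 1/2

1/2 1/2 1 1/2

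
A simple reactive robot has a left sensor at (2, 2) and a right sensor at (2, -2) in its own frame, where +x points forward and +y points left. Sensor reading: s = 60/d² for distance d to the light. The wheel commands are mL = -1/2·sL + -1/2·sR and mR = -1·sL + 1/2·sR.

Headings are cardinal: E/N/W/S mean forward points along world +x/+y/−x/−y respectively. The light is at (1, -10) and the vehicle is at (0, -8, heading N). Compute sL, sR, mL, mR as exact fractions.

12/5 60/17 -252/85 -54/85

left sensor world pos  = (-2, -6); dL² = 25
right sensor world pos = (2, -6); dR² = 17
sL = 60/25 = 12/5
sR = 60/17 = 60/17
mL = -1/2·sL + -1/2·sR = -252/85
mR = -1·sL + 1/2·sR = -54/85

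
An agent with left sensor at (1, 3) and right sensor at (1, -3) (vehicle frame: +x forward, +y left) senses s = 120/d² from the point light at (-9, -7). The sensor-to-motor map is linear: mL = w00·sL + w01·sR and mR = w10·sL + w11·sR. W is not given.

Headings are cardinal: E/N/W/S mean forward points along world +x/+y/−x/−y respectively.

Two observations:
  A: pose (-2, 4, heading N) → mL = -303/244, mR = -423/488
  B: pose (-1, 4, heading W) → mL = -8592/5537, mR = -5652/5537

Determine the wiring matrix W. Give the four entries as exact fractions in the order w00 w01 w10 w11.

-1 -1 -1/2 -1

obs A: pose=(-2,4,N) → sL=3/4, sR=30/61, mL=-303/244, mR=-423/488
obs B: pose=(-1,4,W) → sL=120/113, sR=24/49, mL=-8592/5537, mR=-5652/5537
sensor matrix S = [[3/4, 30/61], [120/113, 24/49]]; det S = -52326/337757
solve [mL_A; mL_B] = S·[w00; w01] and [mR_A; mR_B] = S·[w10; w11]:
  w00 = -1, w01 = -1, w10 = -1/2, w11 = -1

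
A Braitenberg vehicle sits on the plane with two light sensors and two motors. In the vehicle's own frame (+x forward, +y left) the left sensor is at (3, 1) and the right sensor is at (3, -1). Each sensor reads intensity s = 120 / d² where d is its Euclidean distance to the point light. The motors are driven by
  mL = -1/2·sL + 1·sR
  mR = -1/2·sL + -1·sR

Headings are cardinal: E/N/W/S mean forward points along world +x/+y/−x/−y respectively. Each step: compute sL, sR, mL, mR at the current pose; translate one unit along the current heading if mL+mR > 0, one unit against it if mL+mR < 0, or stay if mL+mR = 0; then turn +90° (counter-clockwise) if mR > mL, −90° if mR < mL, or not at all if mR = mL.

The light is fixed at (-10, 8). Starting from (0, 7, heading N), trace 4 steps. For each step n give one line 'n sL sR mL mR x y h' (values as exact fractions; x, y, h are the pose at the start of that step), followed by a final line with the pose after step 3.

n=0: pose=(0,7,N); sL=24/17, sR=24/25; mL=108/425, mR=-708/425; mL+mR=-24/17 → advance -1; mR−mL=-48/25 → turn -1·90°
n=1: pose=(0,6,E); sL=12/17, sR=60/89; mL=486/1513, mR=-1554/1513; mL+mR=-12/17 → advance -1; mR−mL=-120/89 → turn -1·90°
n=2: pose=(-1,6,S); sL=24/25, sR=120/89; mL=1932/2225, mR=-4068/2225; mL+mR=-24/25 → advance -1; mR−mL=-240/89 → turn -1·90°
n=3: pose=(-1,7,W); sL=3, sR=10/3; mL=11/6, mR=-29/6; mL+mR=-3 → advance -1; mR−mL=-20/3 → turn -1·90°

0 24/17 24/25 108/425 -708/425 0 7 N
1 12/17 60/89 486/1513 -1554/1513 0 6 E
2 24/25 120/89 1932/2225 -4068/2225 -1 6 S
3 3 10/3 11/6 -29/6 -1 7 W
final 0 7 N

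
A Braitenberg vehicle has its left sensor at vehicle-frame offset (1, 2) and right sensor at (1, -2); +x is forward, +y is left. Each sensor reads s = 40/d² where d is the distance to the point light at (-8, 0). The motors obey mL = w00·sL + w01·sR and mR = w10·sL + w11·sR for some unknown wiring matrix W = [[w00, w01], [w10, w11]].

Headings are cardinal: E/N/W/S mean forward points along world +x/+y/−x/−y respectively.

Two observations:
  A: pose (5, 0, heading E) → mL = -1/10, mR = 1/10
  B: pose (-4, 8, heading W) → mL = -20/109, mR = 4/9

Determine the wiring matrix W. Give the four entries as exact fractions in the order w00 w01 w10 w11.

0 -1/2 1/2 0

obs A: pose=(5,0,E) → sL=1/5, sR=1/5, mL=-1/10, mR=1/10
obs B: pose=(-4,8,W) → sL=8/9, sR=40/109, mL=-20/109, mR=4/9
sensor matrix S = [[1/5, 1/5], [8/9, 40/109]]; det S = -512/4905
solve [mL_A; mL_B] = S·[w00; w01] and [mR_A; mR_B] = S·[w10; w11]:
  w00 = 0, w01 = -1/2, w10 = 1/2, w11 = 0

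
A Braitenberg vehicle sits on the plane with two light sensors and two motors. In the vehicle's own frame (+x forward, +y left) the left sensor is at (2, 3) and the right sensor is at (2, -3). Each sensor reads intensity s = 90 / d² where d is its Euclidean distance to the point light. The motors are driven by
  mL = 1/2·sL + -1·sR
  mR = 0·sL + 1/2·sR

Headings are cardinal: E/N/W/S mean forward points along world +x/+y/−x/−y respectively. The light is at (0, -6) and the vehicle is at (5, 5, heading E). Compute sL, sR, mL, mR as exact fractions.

left sensor world pos  = (7, 8); dL² = 245
right sensor world pos = (7, 2); dR² = 113
sL = 90/245 = 18/49
sR = 90/113 = 90/113
mL = 1/2·sL + -1·sR = -3393/5537
mR = 0·sL + 1/2·sR = 45/113

18/49 90/113 -3393/5537 45/113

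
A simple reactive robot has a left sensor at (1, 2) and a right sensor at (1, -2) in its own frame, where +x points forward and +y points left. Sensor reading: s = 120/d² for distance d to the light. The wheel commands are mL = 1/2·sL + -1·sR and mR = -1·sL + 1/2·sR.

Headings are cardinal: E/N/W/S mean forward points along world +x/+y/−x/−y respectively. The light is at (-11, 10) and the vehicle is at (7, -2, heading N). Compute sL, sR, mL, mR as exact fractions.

120/377 120/521 -13980/196417 -39900/196417

left sensor world pos  = (5, -1); dL² = 377
right sensor world pos = (9, -1); dR² = 521
sL = 120/377 = 120/377
sR = 120/521 = 120/521
mL = 1/2·sL + -1·sR = -13980/196417
mR = -1·sL + 1/2·sR = -39900/196417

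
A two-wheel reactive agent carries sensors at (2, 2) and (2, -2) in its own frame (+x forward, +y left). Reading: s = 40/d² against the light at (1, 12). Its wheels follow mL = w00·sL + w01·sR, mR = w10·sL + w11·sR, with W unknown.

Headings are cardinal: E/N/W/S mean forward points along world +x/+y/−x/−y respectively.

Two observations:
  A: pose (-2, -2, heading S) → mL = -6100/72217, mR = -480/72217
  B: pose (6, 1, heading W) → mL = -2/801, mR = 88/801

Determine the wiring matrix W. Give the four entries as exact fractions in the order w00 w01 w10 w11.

-1 1/2 -1/2 1/2

obs A: pose=(-2,-2,S) → sL=40/257, sR=40/281, mL=-6100/72217, mR=-480/72217
obs B: pose=(6,1,W) → sL=20/89, sR=4/9, mL=-2/801, mR=88/801
sensor matrix S = [[40/257, 40/281], [20/89, 4/9]]; det S = 2151040/57845817
solve [mL_A; mL_B] = S·[w00; w01] and [mR_A; mR_B] = S·[w10; w11]:
  w00 = -1, w01 = 1/2, w10 = -1/2, w11 = 1/2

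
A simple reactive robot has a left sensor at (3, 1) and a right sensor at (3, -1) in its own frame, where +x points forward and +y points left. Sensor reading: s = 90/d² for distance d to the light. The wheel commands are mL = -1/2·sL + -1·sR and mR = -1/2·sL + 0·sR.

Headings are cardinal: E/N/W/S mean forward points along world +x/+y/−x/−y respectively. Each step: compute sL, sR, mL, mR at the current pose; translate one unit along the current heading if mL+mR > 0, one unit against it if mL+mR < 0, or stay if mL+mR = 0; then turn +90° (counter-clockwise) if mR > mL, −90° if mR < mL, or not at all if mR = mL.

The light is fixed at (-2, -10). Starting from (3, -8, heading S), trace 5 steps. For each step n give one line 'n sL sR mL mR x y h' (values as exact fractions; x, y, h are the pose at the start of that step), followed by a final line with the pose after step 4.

n=0: pose=(3,-8,S); sL=90/37, sR=90/17; mL=-4095/629, mR=-45/37; mL+mR=-4860/629 → advance -1; mR−mL=90/17 → turn +1·90°
n=1: pose=(3,-7,E); sL=9/8, sR=45/34; mL=-513/272, mR=-9/16; mL+mR=-333/136 → advance -1; mR−mL=45/34 → turn +1·90°
n=2: pose=(2,-7,N); sL=2, sR=90/61; mL=-151/61, mR=-1; mL+mR=-212/61 → advance -1; mR−mL=90/61 → turn +1·90°
n=3: pose=(2,-8,W); sL=45, sR=9; mL=-63/2, mR=-45/2; mL+mR=-54 → advance -1; mR−mL=9 → turn +1·90°
n=4: pose=(3,-8,S); sL=90/37, sR=90/17; mL=-4095/629, mR=-45/37; mL+mR=-4860/629 → advance -1; mR−mL=90/17 → turn +1·90°

0 90/37 90/17 -4095/629 -45/37 3 -8 S
1 9/8 45/34 -513/272 -9/16 3 -7 E
2 2 90/61 -151/61 -1 2 -7 N
3 45 9 -63/2 -45/2 2 -8 W
4 90/37 90/17 -4095/629 -45/37 3 -8 S
final 3 -7 E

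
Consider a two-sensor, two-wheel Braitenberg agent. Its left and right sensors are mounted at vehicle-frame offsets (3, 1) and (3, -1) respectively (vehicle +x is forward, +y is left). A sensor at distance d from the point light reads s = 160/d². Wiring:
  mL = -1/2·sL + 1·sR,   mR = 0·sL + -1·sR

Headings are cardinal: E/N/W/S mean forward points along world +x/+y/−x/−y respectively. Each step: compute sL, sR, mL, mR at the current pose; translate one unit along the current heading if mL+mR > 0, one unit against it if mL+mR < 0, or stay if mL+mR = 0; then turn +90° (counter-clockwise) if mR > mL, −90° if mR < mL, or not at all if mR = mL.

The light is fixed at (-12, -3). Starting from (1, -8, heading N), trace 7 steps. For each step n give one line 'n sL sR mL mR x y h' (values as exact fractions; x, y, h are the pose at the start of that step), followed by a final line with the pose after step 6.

n=0: pose=(1,-8,N); sL=40/37, sR=4/5; mL=48/185, mR=-4/5; mL+mR=-20/37 → advance -1; mR−mL=-196/185 → turn -1·90°
n=1: pose=(1,-9,E); sL=160/281, sR=32/61; mL=4112/17141, mR=-32/61; mL+mR=-80/281 → advance -1; mR−mL=-13104/17141 → turn -1·90°
n=2: pose=(0,-9,S); sL=16/25, sR=80/101; mL=1192/2525, mR=-80/101; mL+mR=-8/25 → advance -1; mR−mL=-3192/2525 → turn -1·90°
n=3: pose=(0,-8,W); sL=160/117, sR=160/97; mL=10960/11349, mR=-160/97; mL+mR=-80/117 → advance -1; mR−mL=-29680/11349 → turn -1·90°
n=4: pose=(1,-8,N); sL=40/37, sR=4/5; mL=48/185, mR=-4/5; mL+mR=-20/37 → advance -1; mR−mL=-196/185 → turn -1·90°
n=5: pose=(1,-9,E); sL=160/281, sR=32/61; mL=4112/17141, mR=-32/61; mL+mR=-80/281 → advance -1; mR−mL=-13104/17141 → turn -1·90°
n=6: pose=(0,-9,S); sL=16/25, sR=80/101; mL=1192/2525, mR=-80/101; mL+mR=-8/25 → advance -1; mR−mL=-3192/2525 → turn -1·90°

0 40/37 4/5 48/185 -4/5 1 -8 N
1 160/281 32/61 4112/17141 -32/61 1 -9 E
2 16/25 80/101 1192/2525 -80/101 0 -9 S
3 160/117 160/97 10960/11349 -160/97 0 -8 W
4 40/37 4/5 48/185 -4/5 1 -8 N
5 160/281 32/61 4112/17141 -32/61 1 -9 E
6 16/25 80/101 1192/2525 -80/101 0 -9 S
final 0 -8 W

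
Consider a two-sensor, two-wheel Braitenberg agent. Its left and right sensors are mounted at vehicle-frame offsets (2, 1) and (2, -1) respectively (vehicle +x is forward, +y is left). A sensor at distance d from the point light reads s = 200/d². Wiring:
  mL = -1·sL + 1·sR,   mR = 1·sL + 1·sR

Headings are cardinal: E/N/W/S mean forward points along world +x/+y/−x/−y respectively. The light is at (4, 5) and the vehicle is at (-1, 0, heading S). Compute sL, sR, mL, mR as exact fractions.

left sensor world pos  = (0, -2); dL² = 65
right sensor world pos = (-2, -2); dR² = 85
sL = 200/65 = 40/13
sR = 200/85 = 40/17
mL = -1·sL + 1·sR = -160/221
mR = 1·sL + 1·sR = 1200/221

40/13 40/17 -160/221 1200/221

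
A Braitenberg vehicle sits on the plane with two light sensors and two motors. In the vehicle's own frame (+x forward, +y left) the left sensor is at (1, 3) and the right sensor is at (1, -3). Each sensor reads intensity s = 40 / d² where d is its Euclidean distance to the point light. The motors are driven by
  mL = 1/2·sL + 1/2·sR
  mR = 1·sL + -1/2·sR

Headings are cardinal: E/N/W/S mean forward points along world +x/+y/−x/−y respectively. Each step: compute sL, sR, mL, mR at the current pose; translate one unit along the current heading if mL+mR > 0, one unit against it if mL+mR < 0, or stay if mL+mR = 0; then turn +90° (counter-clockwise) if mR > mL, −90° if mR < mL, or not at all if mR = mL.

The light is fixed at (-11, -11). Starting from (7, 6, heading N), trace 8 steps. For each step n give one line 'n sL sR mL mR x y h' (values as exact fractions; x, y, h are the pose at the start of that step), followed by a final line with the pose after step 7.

0 40/549 8/153 584/9333 436/9333 7 6 N
1 20/401 20/293 6940/117493 1850/117493 7 7 E
2 40/773 8/109 5272/84257 1268/84257 8 7 S
3 1/13 10/181 311/4706 116/2353 8 6 W
4 40/549 8/153 584/9333 436/9333 7 6 N
5 20/401 20/293 6940/117493 1850/117493 7 7 E
6 40/773 8/109 5272/84257 1268/84257 8 7 S
7 1/13 10/181 311/4706 116/2353 8 6 W
final 7 6 N

n=0: pose=(7,6,N); sL=40/549, sR=8/153; mL=584/9333, mR=436/9333; mL+mR=20/183 → advance +1; mR−mL=-148/9333 → turn -1·90°
n=1: pose=(7,7,E); sL=20/401, sR=20/293; mL=6940/117493, mR=1850/117493; mL+mR=30/401 → advance +1; mR−mL=-5090/117493 → turn -1·90°
n=2: pose=(8,7,S); sL=40/773, sR=8/109; mL=5272/84257, mR=1268/84257; mL+mR=60/773 → advance +1; mR−mL=-4004/84257 → turn -1·90°
n=3: pose=(8,6,W); sL=1/13, sR=10/181; mL=311/4706, mR=116/2353; mL+mR=3/26 → advance +1; mR−mL=-79/4706 → turn -1·90°
n=4: pose=(7,6,N); sL=40/549, sR=8/153; mL=584/9333, mR=436/9333; mL+mR=20/183 → advance +1; mR−mL=-148/9333 → turn -1·90°
n=5: pose=(7,7,E); sL=20/401, sR=20/293; mL=6940/117493, mR=1850/117493; mL+mR=30/401 → advance +1; mR−mL=-5090/117493 → turn -1·90°
n=6: pose=(8,7,S); sL=40/773, sR=8/109; mL=5272/84257, mR=1268/84257; mL+mR=60/773 → advance +1; mR−mL=-4004/84257 → turn -1·90°
n=7: pose=(8,6,W); sL=1/13, sR=10/181; mL=311/4706, mR=116/2353; mL+mR=3/26 → advance +1; mR−mL=-79/4706 → turn -1·90°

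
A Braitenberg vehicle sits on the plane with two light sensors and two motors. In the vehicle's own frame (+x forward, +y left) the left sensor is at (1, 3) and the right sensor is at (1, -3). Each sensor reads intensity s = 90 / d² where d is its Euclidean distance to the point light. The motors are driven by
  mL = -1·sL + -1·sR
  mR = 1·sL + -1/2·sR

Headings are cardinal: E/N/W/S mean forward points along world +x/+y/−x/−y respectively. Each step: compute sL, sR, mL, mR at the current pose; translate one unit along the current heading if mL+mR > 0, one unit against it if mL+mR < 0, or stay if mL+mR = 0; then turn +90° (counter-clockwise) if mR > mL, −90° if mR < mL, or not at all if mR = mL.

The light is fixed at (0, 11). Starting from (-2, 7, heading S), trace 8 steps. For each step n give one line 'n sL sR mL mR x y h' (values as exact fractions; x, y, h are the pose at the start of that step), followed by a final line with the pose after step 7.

0 45/13 9/5 -342/65 333/130 -2 7 S
1 90 90/37 -3420/37 3285/37 -2 8 E
2 9/4 45/2 -99/4 -9 -3 8 N
3 18/13 90/17 -1476/221 -279/221 -3 7 W
4 45/13 9/5 -342/65 333/130 -2 7 S
5 90 90/37 -3420/37 3285/37 -2 8 E
6 9/4 45/2 -99/4 -9 -3 8 N
7 18/13 90/17 -1476/221 -279/221 -3 7 W
final -2 7 S

n=0: pose=(-2,7,S); sL=45/13, sR=9/5; mL=-342/65, mR=333/130; mL+mR=-27/10 → advance -1; mR−mL=1017/130 → turn +1·90°
n=1: pose=(-2,8,E); sL=90, sR=90/37; mL=-3420/37, mR=3285/37; mL+mR=-135/37 → advance -1; mR−mL=6705/37 → turn +1·90°
n=2: pose=(-3,8,N); sL=9/4, sR=45/2; mL=-99/4, mR=-9; mL+mR=-135/4 → advance -1; mR−mL=63/4 → turn +1·90°
n=3: pose=(-3,7,W); sL=18/13, sR=90/17; mL=-1476/221, mR=-279/221; mL+mR=-135/17 → advance -1; mR−mL=1197/221 → turn +1·90°
n=4: pose=(-2,7,S); sL=45/13, sR=9/5; mL=-342/65, mR=333/130; mL+mR=-27/10 → advance -1; mR−mL=1017/130 → turn +1·90°
n=5: pose=(-2,8,E); sL=90, sR=90/37; mL=-3420/37, mR=3285/37; mL+mR=-135/37 → advance -1; mR−mL=6705/37 → turn +1·90°
n=6: pose=(-3,8,N); sL=9/4, sR=45/2; mL=-99/4, mR=-9; mL+mR=-135/4 → advance -1; mR−mL=63/4 → turn +1·90°
n=7: pose=(-3,7,W); sL=18/13, sR=90/17; mL=-1476/221, mR=-279/221; mL+mR=-135/17 → advance -1; mR−mL=1197/221 → turn +1·90°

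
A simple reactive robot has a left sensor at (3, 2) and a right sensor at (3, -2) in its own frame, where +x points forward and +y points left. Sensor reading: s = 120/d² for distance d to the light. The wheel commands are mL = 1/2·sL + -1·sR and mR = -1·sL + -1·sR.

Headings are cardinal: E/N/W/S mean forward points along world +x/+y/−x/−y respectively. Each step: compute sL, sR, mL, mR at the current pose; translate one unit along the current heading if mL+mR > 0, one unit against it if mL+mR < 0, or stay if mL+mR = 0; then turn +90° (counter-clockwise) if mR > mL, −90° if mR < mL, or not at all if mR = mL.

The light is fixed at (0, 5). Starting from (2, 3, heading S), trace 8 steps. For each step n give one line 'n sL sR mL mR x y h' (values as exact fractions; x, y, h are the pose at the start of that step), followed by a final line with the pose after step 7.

0 120/41 24/5 -684/205 -1584/205 2 3 S
1 12 60 -54 -72 2 4 W
2 24 120/29 228/29 -816/29 3 4 N
3 10/3 30/13 -25/39 -220/39 3 3 E
4 120/41 24/5 -684/205 -1584/205 2 3 S
5 12 60 -54 -72 2 4 W
6 24 120/29 228/29 -816/29 3 4 N
7 10/3 30/13 -25/39 -220/39 3 3 E
final 2 3 S

n=0: pose=(2,3,S); sL=120/41, sR=24/5; mL=-684/205, mR=-1584/205; mL+mR=-2268/205 → advance -1; mR−mL=-180/41 → turn -1·90°
n=1: pose=(2,4,W); sL=12, sR=60; mL=-54, mR=-72; mL+mR=-126 → advance -1; mR−mL=-18 → turn -1·90°
n=2: pose=(3,4,N); sL=24, sR=120/29; mL=228/29, mR=-816/29; mL+mR=-588/29 → advance -1; mR−mL=-36 → turn -1·90°
n=3: pose=(3,3,E); sL=10/3, sR=30/13; mL=-25/39, mR=-220/39; mL+mR=-245/39 → advance -1; mR−mL=-5 → turn -1·90°
n=4: pose=(2,3,S); sL=120/41, sR=24/5; mL=-684/205, mR=-1584/205; mL+mR=-2268/205 → advance -1; mR−mL=-180/41 → turn -1·90°
n=5: pose=(2,4,W); sL=12, sR=60; mL=-54, mR=-72; mL+mR=-126 → advance -1; mR−mL=-18 → turn -1·90°
n=6: pose=(3,4,N); sL=24, sR=120/29; mL=228/29, mR=-816/29; mL+mR=-588/29 → advance -1; mR−mL=-36 → turn -1·90°
n=7: pose=(3,3,E); sL=10/3, sR=30/13; mL=-25/39, mR=-220/39; mL+mR=-245/39 → advance -1; mR−mL=-5 → turn -1·90°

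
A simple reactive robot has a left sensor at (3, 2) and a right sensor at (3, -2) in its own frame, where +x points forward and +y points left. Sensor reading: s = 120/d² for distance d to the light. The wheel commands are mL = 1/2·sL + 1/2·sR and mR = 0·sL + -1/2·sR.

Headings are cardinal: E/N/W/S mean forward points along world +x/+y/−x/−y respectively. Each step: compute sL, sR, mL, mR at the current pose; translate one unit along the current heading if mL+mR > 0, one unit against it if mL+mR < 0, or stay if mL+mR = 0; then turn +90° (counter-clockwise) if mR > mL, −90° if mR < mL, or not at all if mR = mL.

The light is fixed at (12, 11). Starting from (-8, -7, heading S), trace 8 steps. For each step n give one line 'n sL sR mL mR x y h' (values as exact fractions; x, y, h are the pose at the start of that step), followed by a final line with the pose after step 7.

0 8/51 24/185 1352/9435 -12/185 -8 -7 S
1 12/97 60/409 5364/39673 -30/409 -8 -8 W
2 24/157 120/617 16824/96869 -60/617 -9 -8 N
3 6/29 30/181 978/5249 -15/181 -9 -7 E
4 8/51 24/185 1352/9435 -12/185 -8 -7 S
5 12/97 60/409 5364/39673 -30/409 -8 -8 W
6 24/157 120/617 16824/96869 -60/617 -9 -8 N
7 6/29 30/181 978/5249 -15/181 -9 -7 E
final -8 -7 S

n=0: pose=(-8,-7,S); sL=8/51, sR=24/185; mL=1352/9435, mR=-12/185; mL+mR=4/51 → advance +1; mR−mL=-1964/9435 → turn -1·90°
n=1: pose=(-8,-8,W); sL=12/97, sR=60/409; mL=5364/39673, mR=-30/409; mL+mR=6/97 → advance +1; mR−mL=-8274/39673 → turn -1·90°
n=2: pose=(-9,-8,N); sL=24/157, sR=120/617; mL=16824/96869, mR=-60/617; mL+mR=12/157 → advance +1; mR−mL=-26244/96869 → turn -1·90°
n=3: pose=(-9,-7,E); sL=6/29, sR=30/181; mL=978/5249, mR=-15/181; mL+mR=3/29 → advance +1; mR−mL=-1413/5249 → turn -1·90°
n=4: pose=(-8,-7,S); sL=8/51, sR=24/185; mL=1352/9435, mR=-12/185; mL+mR=4/51 → advance +1; mR−mL=-1964/9435 → turn -1·90°
n=5: pose=(-8,-8,W); sL=12/97, sR=60/409; mL=5364/39673, mR=-30/409; mL+mR=6/97 → advance +1; mR−mL=-8274/39673 → turn -1·90°
n=6: pose=(-9,-8,N); sL=24/157, sR=120/617; mL=16824/96869, mR=-60/617; mL+mR=12/157 → advance +1; mR−mL=-26244/96869 → turn -1·90°
n=7: pose=(-9,-7,E); sL=6/29, sR=30/181; mL=978/5249, mR=-15/181; mL+mR=3/29 → advance +1; mR−mL=-1413/5249 → turn -1·90°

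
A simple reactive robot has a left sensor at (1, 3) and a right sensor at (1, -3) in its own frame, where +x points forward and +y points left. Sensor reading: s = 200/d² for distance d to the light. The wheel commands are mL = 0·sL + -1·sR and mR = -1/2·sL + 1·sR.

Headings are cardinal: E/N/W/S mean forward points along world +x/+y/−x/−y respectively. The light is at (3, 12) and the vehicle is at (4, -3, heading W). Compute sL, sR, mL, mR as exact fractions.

50/81 25/18 -25/18 175/162

left sensor world pos  = (3, -6); dL² = 324
right sensor world pos = (3, 0); dR² = 144
sL = 200/324 = 50/81
sR = 200/144 = 25/18
mL = 0·sL + -1·sR = -25/18
mR = -1/2·sL + 1·sR = 175/162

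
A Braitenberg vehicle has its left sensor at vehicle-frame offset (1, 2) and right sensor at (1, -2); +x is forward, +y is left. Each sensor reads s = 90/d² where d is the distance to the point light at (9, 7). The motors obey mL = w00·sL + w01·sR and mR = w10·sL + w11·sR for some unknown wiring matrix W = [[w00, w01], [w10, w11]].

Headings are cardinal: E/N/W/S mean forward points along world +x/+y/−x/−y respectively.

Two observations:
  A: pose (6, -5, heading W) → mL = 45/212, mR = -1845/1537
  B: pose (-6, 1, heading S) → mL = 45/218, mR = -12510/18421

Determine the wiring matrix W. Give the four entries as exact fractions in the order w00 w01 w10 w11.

1/2 0 -1 -1

obs A: pose=(6,-5,W) → sL=45/106, sR=45/58, mL=45/212, mR=-1845/1537
obs B: pose=(-6,1,S) → sL=45/109, sR=45/169, mL=45/218, mR=-12510/18421
sensor matrix S = [[45/106, 45/58], [45/109, 45/169]]; det S = -5868450/28313077
solve [mL_A; mL_B] = S·[w00; w01] and [mR_A; mR_B] = S·[w10; w11]:
  w00 = 1/2, w01 = 0, w10 = -1, w11 = -1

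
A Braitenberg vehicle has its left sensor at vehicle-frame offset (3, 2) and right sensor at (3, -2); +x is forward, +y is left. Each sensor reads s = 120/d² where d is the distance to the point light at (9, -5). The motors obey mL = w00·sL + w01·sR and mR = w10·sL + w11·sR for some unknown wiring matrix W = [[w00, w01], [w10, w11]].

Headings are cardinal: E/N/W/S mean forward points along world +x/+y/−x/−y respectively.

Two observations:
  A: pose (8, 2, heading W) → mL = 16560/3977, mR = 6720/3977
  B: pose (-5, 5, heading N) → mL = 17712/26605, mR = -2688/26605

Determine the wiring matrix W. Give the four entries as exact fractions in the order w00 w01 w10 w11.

obs A: pose=(8,2,W) → sL=120/41, sR=120/97, mL=16560/3977, mR=6720/3977
obs B: pose=(-5,5,N) → sL=24/85, sR=120/313, mL=17712/26605, mR=-2688/26605
sensor matrix S = [[120/41, 120/97], [24/85, 120/313]]; det S = 16353792/21161617
solve [mL_A; mL_B] = S·[w00; w01] and [mR_A; mR_B] = S·[w10; w11]:
  w00 = 1, w01 = 1, w10 = 1, w11 = -1

1 1 1 -1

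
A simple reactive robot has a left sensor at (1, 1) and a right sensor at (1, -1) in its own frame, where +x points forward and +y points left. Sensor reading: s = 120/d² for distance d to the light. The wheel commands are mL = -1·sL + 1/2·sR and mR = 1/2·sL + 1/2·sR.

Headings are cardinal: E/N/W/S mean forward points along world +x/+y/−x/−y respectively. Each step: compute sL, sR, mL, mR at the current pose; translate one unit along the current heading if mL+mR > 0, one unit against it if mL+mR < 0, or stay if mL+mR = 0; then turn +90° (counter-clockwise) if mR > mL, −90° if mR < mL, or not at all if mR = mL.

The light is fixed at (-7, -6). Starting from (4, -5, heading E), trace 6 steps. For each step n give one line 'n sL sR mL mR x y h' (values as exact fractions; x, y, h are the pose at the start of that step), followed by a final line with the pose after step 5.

0 30/37 5/6 -175/444 365/444 4 -5 E
1 24/25 120/173 -2652/4325 3576/4325 5 -5 N
2 60/61 12/13 -414/793 756/793 5 -4 W
3 24/29 120/101 -684/2929 2952/2929 4 -4 S
4 30/37 5/6 -175/444 365/444 4 -5 E
5 24/25 120/173 -2652/4325 3576/4325 5 -5 N
final 5 -4 W

n=0: pose=(4,-5,E); sL=30/37, sR=5/6; mL=-175/444, mR=365/444; mL+mR=95/222 → advance +1; mR−mL=45/37 → turn +1·90°
n=1: pose=(5,-5,N); sL=24/25, sR=120/173; mL=-2652/4325, mR=3576/4325; mL+mR=924/4325 → advance +1; mR−mL=36/25 → turn +1·90°
n=2: pose=(5,-4,W); sL=60/61, sR=12/13; mL=-414/793, mR=756/793; mL+mR=342/793 → advance +1; mR−mL=90/61 → turn +1·90°
n=3: pose=(4,-4,S); sL=24/29, sR=120/101; mL=-684/2929, mR=2952/2929; mL+mR=2268/2929 → advance +1; mR−mL=36/29 → turn +1·90°
n=4: pose=(4,-5,E); sL=30/37, sR=5/6; mL=-175/444, mR=365/444; mL+mR=95/222 → advance +1; mR−mL=45/37 → turn +1·90°
n=5: pose=(5,-5,N); sL=24/25, sR=120/173; mL=-2652/4325, mR=3576/4325; mL+mR=924/4325 → advance +1; mR−mL=36/25 → turn +1·90°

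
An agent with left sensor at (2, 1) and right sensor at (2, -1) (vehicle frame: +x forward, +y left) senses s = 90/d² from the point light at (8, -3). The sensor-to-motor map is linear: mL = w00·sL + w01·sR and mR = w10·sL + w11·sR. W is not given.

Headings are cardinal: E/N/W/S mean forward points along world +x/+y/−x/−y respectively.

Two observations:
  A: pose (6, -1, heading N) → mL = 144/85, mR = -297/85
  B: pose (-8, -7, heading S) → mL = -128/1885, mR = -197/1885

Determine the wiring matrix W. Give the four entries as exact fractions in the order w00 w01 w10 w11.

-1 1 1/2 -1

obs A: pose=(6,-1,N) → sL=18/5, sR=90/17, mL=144/85, mR=-297/85
obs B: pose=(-8,-7,S) → sL=10/29, sR=18/65, mL=-128/1885, mR=-197/1885
sensor matrix S = [[18/5, 90/17], [10/29, 18/65]]; det S = -132768/160225
solve [mL_A; mL_B] = S·[w00; w01] and [mR_A; mR_B] = S·[w10; w11]:
  w00 = -1, w01 = 1, w10 = 1/2, w11 = -1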